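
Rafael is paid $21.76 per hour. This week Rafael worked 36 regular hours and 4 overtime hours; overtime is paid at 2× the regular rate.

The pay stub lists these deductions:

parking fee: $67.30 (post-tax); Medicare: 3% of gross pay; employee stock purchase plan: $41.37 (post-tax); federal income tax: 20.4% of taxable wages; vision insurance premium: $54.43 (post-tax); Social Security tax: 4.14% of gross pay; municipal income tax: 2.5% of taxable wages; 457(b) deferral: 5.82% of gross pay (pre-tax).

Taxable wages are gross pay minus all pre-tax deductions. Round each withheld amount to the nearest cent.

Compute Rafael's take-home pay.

$463.77

Regular pay: 36 × $21.76 = $783.36
Overtime pay: 4 × $21.76 × 2 = $174.08
Gross pay = $783.36 + $174.08 = $957.44
457(b) deferral: $957.44 × 0.0582 = $55.72
Taxable wages = $957.44 − $55.72 = $901.72
Federal income tax: $901.72 × 0.204 = $183.95
Municipal income tax: $901.72 × 0.025 = $22.54
Social Security tax: $957.44 × 0.0414 = $39.64
Medicare: $957.44 × 0.03 = $28.72
Employee stock purchase plan: $41.37
Parking fee: $67.30
Vision insurance premium: $54.43
Total deductions = $55.72 + $183.95 + $22.54 + $39.64 + $28.72 + $41.37 + $67.30 + $54.43 = $493.67
Net pay = $957.44 − $493.67 = $463.77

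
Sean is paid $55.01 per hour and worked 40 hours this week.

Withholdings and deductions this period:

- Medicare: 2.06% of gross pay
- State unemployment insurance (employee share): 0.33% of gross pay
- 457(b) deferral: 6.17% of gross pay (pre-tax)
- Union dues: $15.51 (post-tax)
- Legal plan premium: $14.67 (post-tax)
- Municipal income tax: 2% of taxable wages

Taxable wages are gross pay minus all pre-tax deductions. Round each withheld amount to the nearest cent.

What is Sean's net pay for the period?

Gross pay: 40 × $55.01 = $2,200.40
457(b) deferral: $2,200.40 × 0.0617 = $135.76
Taxable wages = $2,200.40 − $135.76 = $2,064.64
Municipal income tax: $2,064.64 × 0.02 = $41.29
Medicare: $2,200.40 × 0.0206 = $45.33
State unemployment insurance (employee share): $2,200.40 × 0.0033 = $7.26
Legal plan premium: $14.67
Union dues: $15.51
Total deductions = $135.76 + $41.29 + $45.33 + $7.26 + $14.67 + $15.51 = $259.82
Net pay = $2,200.40 − $259.82 = $1,940.58

$1,940.58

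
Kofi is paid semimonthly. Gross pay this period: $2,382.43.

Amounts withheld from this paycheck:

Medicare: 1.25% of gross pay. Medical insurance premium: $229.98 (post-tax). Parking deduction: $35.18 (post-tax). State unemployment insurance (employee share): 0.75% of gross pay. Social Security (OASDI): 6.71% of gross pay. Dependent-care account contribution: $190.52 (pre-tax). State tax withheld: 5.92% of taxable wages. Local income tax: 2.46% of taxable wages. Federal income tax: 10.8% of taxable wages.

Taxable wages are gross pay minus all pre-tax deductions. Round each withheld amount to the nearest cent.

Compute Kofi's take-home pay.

$1,298.83

Dependent-care account contribution: $190.52
Taxable wages = $2,382.43 − $190.52 = $2,191.91
Federal income tax: $2,191.91 × 0.108 = $236.73
State tax withheld: $2,191.91 × 0.0592 = $129.76
Local income tax: $2,191.91 × 0.0246 = $53.92
State unemployment insurance (employee share): $2,382.43 × 0.0075 = $17.87
Social Security (OASDI): $2,382.43 × 0.0671 = $159.86
Medicare: $2,382.43 × 0.0125 = $29.78
Parking deduction: $35.18
Medical insurance premium: $229.98
Total deductions = $190.52 + $236.73 + $129.76 + $53.92 + $17.87 + $159.86 + $29.78 + $35.18 + $229.98 = $1,083.60
Net pay = $2,382.43 − $1,083.60 = $1,298.83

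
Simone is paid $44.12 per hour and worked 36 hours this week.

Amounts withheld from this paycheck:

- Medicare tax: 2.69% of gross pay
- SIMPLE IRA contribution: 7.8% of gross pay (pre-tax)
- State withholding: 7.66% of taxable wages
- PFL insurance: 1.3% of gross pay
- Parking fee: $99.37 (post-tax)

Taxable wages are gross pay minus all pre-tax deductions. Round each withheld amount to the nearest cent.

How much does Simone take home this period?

Gross pay: 36 × $44.12 = $1588.32
SIMPLE IRA contribution: $1588.32 × 0.078 = $123.89
Taxable wages = $1588.32 − $123.89 = $1464.43
State withholding: $1464.43 × 0.0766 = $112.18
PFL insurance: $1588.32 × 0.013 = $20.65
Medicare tax: $1588.32 × 0.0269 = $42.73
Parking fee: $99.37
Total deductions = $123.89 + $112.18 + $20.65 + $42.73 + $99.37 = $398.82
Net pay = $1588.32 − $398.82 = $1189.50

$1189.50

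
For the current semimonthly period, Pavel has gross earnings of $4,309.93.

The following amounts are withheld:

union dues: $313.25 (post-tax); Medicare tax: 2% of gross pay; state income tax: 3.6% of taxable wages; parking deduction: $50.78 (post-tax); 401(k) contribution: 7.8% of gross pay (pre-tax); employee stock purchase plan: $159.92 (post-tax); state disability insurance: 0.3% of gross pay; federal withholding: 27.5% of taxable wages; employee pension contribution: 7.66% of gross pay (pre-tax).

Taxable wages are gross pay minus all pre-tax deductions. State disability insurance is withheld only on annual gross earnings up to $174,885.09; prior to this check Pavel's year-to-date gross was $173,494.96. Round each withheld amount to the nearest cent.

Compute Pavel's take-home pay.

Employee pension contribution: $4,309.93 × 0.0766 = $330.14
401(k) contribution: $4,309.93 × 0.078 = $336.17
Pre-tax total = $330.14 + $336.17 = $666.31
Taxable wages = $4,309.93 − $666.31 = $3,643.62
Federal withholding: $3,643.62 × 0.275 = $1,002.00
State income tax: $3,643.62 × 0.036 = $131.17
Medicare tax: $4,309.93 × 0.02 = $86.20
State disability insurance: only $174,885.09 − $173,494.96 = $1,390.13 of this check is subject → $1,390.13 × 0.003 = $4.17
Employee stock purchase plan: $159.92
Parking deduction: $50.78
Union dues: $313.25
Total deductions = $330.14 + $336.17 + $1,002.00 + $131.17 + $86.20 + $4.17 + $159.92 + $50.78 + $313.25 = $2,413.80
Net pay = $4,309.93 − $2,413.80 = $1,896.13

$1,896.13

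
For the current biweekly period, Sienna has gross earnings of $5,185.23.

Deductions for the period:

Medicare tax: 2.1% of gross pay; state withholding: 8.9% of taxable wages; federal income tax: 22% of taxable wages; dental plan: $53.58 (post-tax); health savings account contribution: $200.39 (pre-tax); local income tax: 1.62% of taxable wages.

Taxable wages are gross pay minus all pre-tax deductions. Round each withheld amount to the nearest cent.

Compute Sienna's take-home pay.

$3,201.31

Health savings account contribution: $200.39
Taxable wages = $5,185.23 − $200.39 = $4,984.84
Local income tax: $4,984.84 × 0.0162 = $80.75
Federal income tax: $4,984.84 × 0.22 = $1,096.66
State withholding: $4,984.84 × 0.089 = $443.65
Medicare tax: $5,185.23 × 0.021 = $108.89
Dental plan: $53.58
Total deductions = $200.39 + $80.75 + $1,096.66 + $443.65 + $108.89 + $53.58 = $1,983.92
Net pay = $5,185.23 − $1,983.92 = $3,201.31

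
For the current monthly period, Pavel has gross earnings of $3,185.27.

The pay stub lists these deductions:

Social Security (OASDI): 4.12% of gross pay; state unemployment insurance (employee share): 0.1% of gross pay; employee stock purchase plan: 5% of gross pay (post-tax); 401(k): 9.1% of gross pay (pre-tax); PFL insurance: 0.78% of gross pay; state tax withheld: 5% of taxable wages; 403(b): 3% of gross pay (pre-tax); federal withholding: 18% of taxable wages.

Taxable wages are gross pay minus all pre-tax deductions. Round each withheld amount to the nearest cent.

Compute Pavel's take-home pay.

$1,837.36

403(b): $3,185.27 × 0.03 = $95.56
401(k): $3,185.27 × 0.091 = $289.86
Pre-tax total = $95.56 + $289.86 = $385.42
Taxable wages = $3,185.27 − $385.42 = $2,799.85
State tax withheld: $2,799.85 × 0.05 = $139.99
Federal withholding: $2,799.85 × 0.18 = $503.97
PFL insurance: $3,185.27 × 0.0078 = $24.85
Social Security (OASDI): $3,185.27 × 0.0412 = $131.23
State unemployment insurance (employee share): $3,185.27 × 0.001 = $3.19
Employee stock purchase plan: $3,185.27 × 0.05 = $159.26
Total deductions = $95.56 + $289.86 + $139.99 + $503.97 + $24.85 + $131.23 + $3.19 + $159.26 = $1,347.91
Net pay = $3,185.27 − $1,347.91 = $1,837.36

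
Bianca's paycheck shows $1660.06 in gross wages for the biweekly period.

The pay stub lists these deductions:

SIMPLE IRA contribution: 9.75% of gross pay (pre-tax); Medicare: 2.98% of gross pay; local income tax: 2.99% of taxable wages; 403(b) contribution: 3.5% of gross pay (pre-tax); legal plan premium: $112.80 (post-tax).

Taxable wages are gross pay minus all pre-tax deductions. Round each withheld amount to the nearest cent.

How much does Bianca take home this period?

$1234.77

SIMPLE IRA contribution: $1660.06 × 0.0975 = $161.86
403(b) contribution: $1660.06 × 0.035 = $58.10
Pre-tax total = $161.86 + $58.10 = $219.96
Taxable wages = $1660.06 − $219.96 = $1440.10
Local income tax: $1440.10 × 0.0299 = $43.06
Medicare: $1660.06 × 0.0298 = $49.47
Legal plan premium: $112.80
Total deductions = $161.86 + $58.10 + $43.06 + $49.47 + $112.80 = $425.29
Net pay = $1660.06 − $425.29 = $1234.77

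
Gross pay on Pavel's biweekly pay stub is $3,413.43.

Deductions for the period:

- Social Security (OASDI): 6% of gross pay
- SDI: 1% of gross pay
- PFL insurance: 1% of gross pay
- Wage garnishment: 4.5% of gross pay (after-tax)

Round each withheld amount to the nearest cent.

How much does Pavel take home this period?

$2,986.76

PFL insurance: $3,413.43 × 0.01 = $34.13
SDI: $3,413.43 × 0.01 = $34.13
Social Security (OASDI): $3,413.43 × 0.06 = $204.81
Wage garnishment: $3,413.43 × 0.045 = $153.60
Total deductions = $34.13 + $34.13 + $204.81 + $153.60 = $426.67
Net pay = $3,413.43 − $426.67 = $2,986.76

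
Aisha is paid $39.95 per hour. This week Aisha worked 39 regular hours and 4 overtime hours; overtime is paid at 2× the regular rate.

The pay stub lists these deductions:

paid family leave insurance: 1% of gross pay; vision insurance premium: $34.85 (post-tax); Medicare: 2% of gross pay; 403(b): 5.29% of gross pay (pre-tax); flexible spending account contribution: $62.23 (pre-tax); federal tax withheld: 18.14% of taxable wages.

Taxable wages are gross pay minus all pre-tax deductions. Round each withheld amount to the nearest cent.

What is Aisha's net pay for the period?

$1,313.61

Regular pay: 39 × $39.95 = $1,558.05
Overtime pay: 4 × $39.95 × 2 = $319.60
Gross pay = $1,558.05 + $319.60 = $1,877.65
403(b): $1,877.65 × 0.0529 = $99.33
Flexible spending account contribution: $62.23
Pre-tax total = $99.33 + $62.23 = $161.56
Taxable wages = $1,877.65 − $161.56 = $1,716.09
Federal tax withheld: $1,716.09 × 0.1814 = $311.30
Medicare: $1,877.65 × 0.02 = $37.55
Paid family leave insurance: $1,877.65 × 0.01 = $18.78
Vision insurance premium: $34.85
Total deductions = $99.33 + $62.23 + $311.30 + $37.55 + $18.78 + $34.85 = $564.04
Net pay = $1,877.65 − $564.04 = $1,313.61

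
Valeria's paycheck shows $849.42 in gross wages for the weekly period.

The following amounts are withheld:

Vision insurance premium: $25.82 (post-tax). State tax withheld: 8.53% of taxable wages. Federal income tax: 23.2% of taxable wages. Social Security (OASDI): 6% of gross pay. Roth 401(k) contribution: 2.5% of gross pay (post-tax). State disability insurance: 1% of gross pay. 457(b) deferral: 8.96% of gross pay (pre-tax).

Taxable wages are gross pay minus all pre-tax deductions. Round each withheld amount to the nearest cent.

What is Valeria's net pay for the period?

$421.42

457(b) deferral: $849.42 × 0.0896 = $76.11
Taxable wages = $849.42 − $76.11 = $773.31
Federal income tax: $773.31 × 0.232 = $179.41
State tax withheld: $773.31 × 0.0853 = $65.96
State disability insurance: $849.42 × 0.01 = $8.49
Social Security (OASDI): $849.42 × 0.06 = $50.97
Roth 401(k) contribution: $849.42 × 0.025 = $21.24
Vision insurance premium: $25.82
Total deductions = $76.11 + $179.41 + $65.96 + $8.49 + $50.97 + $21.24 + $25.82 = $428.00
Net pay = $849.42 − $428.00 = $421.42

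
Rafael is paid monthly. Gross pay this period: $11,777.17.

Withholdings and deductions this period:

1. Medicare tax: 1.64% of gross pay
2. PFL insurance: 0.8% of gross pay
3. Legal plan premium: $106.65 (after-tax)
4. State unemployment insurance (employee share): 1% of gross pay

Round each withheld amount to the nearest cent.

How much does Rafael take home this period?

$11,265.38

Medicare tax: $11,777.17 × 0.0164 = $193.15
PFL insurance: $11,777.17 × 0.008 = $94.22
State unemployment insurance (employee share): $11,777.17 × 0.01 = $117.77
Legal plan premium: $106.65
Total deductions = $193.15 + $94.22 + $117.77 + $106.65 = $511.79
Net pay = $11,777.17 − $511.79 = $11,265.38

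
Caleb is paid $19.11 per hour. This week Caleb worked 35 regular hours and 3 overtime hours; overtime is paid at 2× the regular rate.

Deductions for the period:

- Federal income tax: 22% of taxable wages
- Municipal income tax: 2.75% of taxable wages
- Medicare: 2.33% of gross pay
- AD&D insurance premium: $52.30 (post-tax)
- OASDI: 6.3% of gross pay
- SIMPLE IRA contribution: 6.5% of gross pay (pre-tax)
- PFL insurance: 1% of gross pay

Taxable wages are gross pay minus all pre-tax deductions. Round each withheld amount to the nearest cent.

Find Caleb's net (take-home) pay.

Regular pay: 35 × $19.11 = $668.85
Overtime pay: 3 × $19.11 × 2 = $114.66
Gross pay = $668.85 + $114.66 = $783.51
SIMPLE IRA contribution: $783.51 × 0.065 = $50.93
Taxable wages = $783.51 − $50.93 = $732.58
Municipal income tax: $732.58 × 0.0275 = $20.15
Federal income tax: $732.58 × 0.22 = $161.17
Medicare: $783.51 × 0.0233 = $18.26
PFL insurance: $783.51 × 0.01 = $7.84
OASDI: $783.51 × 0.063 = $49.36
AD&D insurance premium: $52.30
Total deductions = $50.93 + $20.15 + $161.17 + $18.26 + $7.84 + $49.36 + $52.30 = $360.01
Net pay = $783.51 − $360.01 = $423.50

$423.50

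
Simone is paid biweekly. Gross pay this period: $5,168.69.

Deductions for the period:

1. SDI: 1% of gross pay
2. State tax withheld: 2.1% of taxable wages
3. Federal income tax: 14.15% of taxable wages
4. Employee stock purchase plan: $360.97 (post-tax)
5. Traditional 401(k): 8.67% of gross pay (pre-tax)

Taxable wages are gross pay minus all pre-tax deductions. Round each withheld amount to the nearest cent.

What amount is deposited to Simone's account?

Traditional 401(k): $5,168.69 × 0.0867 = $448.13
Taxable wages = $5,168.69 − $448.13 = $4,720.56
State tax withheld: $4,720.56 × 0.021 = $99.13
Federal income tax: $4,720.56 × 0.1415 = $667.96
SDI: $5,168.69 × 0.01 = $51.69
Employee stock purchase plan: $360.97
Total deductions = $448.13 + $99.13 + $667.96 + $51.69 + $360.97 = $1,627.88
Net pay = $5,168.69 − $1,627.88 = $3,540.81

$3,540.81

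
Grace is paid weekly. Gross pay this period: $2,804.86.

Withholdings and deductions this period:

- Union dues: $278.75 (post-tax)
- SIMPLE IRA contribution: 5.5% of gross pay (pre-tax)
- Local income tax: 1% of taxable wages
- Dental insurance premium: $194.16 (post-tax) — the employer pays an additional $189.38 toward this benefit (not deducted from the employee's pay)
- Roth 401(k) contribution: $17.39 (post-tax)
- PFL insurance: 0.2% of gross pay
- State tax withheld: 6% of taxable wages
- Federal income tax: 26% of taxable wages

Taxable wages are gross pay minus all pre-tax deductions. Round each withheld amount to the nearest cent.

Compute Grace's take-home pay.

$1,279.98

SIMPLE IRA contribution: $2,804.86 × 0.055 = $154.27
Taxable wages = $2,804.86 − $154.27 = $2,650.59
Local income tax: $2,650.59 × 0.01 = $26.51
State tax withheld: $2,650.59 × 0.06 = $159.04
Federal income tax: $2,650.59 × 0.26 = $689.15
PFL insurance: $2,804.86 × 0.002 = $5.61
Roth 401(k) contribution: $17.39
Union dues: $278.75
Dental insurance premium: $194.16
(Employer's $189.38 toward dental insurance premium is not withheld from the employee.)
Total deductions = $154.27 + $26.51 + $159.04 + $689.15 + $5.61 + $17.39 + $278.75 + $194.16 = $1,524.88
Net pay = $2,804.86 − $1,524.88 = $1,279.98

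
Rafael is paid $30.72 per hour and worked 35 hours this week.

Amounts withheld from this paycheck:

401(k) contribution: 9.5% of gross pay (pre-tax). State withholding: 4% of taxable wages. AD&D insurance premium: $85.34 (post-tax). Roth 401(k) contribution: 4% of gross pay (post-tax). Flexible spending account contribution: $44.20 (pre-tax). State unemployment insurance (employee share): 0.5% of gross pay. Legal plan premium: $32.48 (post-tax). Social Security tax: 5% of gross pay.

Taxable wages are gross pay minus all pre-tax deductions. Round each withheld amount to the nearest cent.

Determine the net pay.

Gross pay: 35 × $30.72 = $1,075.20
401(k) contribution: $1,075.20 × 0.095 = $102.14
Flexible spending account contribution: $44.20
Pre-tax total = $102.14 + $44.20 = $146.34
Taxable wages = $1,075.20 − $146.34 = $928.86
State withholding: $928.86 × 0.04 = $37.15
State unemployment insurance (employee share): $1,075.20 × 0.005 = $5.38
Social Security tax: $1,075.20 × 0.05 = $53.76
Roth 401(k) contribution: $1,075.20 × 0.04 = $43.01
Legal plan premium: $32.48
AD&D insurance premium: $85.34
Total deductions = $102.14 + $44.20 + $37.15 + $5.38 + $53.76 + $43.01 + $32.48 + $85.34 = $403.46
Net pay = $1,075.20 − $403.46 = $671.74

$671.74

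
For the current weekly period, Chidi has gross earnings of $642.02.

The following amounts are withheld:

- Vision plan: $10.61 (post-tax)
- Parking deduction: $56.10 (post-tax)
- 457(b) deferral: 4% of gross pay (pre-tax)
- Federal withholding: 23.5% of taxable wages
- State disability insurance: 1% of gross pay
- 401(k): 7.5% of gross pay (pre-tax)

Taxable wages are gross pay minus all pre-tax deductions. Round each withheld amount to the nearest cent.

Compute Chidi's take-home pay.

457(b) deferral: $642.02 × 0.04 = $25.68
401(k): $642.02 × 0.075 = $48.15
Pre-tax total = $25.68 + $48.15 = $73.83
Taxable wages = $642.02 − $73.83 = $568.19
Federal withholding: $568.19 × 0.235 = $133.52
State disability insurance: $642.02 × 0.01 = $6.42
Vision plan: $10.61
Parking deduction: $56.10
Total deductions = $25.68 + $48.15 + $133.52 + $6.42 + $10.61 + $56.10 = $280.48
Net pay = $642.02 − $280.48 = $361.54

$361.54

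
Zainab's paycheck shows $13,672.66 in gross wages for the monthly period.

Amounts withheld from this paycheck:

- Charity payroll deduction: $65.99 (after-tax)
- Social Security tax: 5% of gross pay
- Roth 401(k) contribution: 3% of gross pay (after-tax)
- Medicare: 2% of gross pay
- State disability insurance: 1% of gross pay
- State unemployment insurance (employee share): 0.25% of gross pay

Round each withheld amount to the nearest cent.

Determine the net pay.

$12,068.50

State unemployment insurance (employee share): $13,672.66 × 0.0025 = $34.18
Medicare: $13,672.66 × 0.02 = $273.45
Social Security tax: $13,672.66 × 0.05 = $683.63
State disability insurance: $13,672.66 × 0.01 = $136.73
Roth 401(k) contribution: $13,672.66 × 0.03 = $410.18
Charity payroll deduction: $65.99
Total deductions = $34.18 + $273.45 + $683.63 + $136.73 + $410.18 + $65.99 = $1,604.16
Net pay = $13,672.66 − $1,604.16 = $12,068.50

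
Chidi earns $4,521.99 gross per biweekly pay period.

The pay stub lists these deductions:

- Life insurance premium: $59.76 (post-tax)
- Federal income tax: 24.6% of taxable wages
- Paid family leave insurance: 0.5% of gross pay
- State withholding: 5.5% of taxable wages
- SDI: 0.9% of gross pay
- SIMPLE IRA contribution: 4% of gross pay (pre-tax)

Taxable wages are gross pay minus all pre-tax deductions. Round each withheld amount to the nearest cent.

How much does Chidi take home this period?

$2,911.37

SIMPLE IRA contribution: $4,521.99 × 0.04 = $180.88
Taxable wages = $4,521.99 − $180.88 = $4,341.11
Federal income tax: $4,341.11 × 0.246 = $1,067.91
State withholding: $4,341.11 × 0.055 = $238.76
Paid family leave insurance: $4,521.99 × 0.005 = $22.61
SDI: $4,521.99 × 0.009 = $40.70
Life insurance premium: $59.76
Total deductions = $180.88 + $1,067.91 + $238.76 + $22.61 + $40.70 + $59.76 = $1,610.62
Net pay = $4,521.99 − $1,610.62 = $2,911.37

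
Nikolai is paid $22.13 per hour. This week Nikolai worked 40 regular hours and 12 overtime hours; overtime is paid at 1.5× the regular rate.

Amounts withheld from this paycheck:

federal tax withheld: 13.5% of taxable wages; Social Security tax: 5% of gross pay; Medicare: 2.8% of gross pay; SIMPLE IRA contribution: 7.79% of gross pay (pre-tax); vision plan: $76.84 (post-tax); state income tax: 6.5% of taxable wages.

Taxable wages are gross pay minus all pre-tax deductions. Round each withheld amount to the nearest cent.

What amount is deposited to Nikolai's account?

Regular pay: 40 × $22.13 = $885.20
Overtime pay: 12 × $22.13 × 1.5 = $398.34
Gross pay = $885.20 + $398.34 = $1283.54
SIMPLE IRA contribution: $1283.54 × 0.0779 = $99.99
Taxable wages = $1283.54 − $99.99 = $1183.55
State income tax: $1183.55 × 0.065 = $76.93
Federal tax withheld: $1183.55 × 0.135 = $159.78
Social Security tax: $1283.54 × 0.05 = $64.18
Medicare: $1283.54 × 0.028 = $35.94
Vision plan: $76.84
Total deductions = $99.99 + $76.93 + $159.78 + $64.18 + $35.94 + $76.84 = $513.66
Net pay = $1283.54 − $513.66 = $769.88

$769.88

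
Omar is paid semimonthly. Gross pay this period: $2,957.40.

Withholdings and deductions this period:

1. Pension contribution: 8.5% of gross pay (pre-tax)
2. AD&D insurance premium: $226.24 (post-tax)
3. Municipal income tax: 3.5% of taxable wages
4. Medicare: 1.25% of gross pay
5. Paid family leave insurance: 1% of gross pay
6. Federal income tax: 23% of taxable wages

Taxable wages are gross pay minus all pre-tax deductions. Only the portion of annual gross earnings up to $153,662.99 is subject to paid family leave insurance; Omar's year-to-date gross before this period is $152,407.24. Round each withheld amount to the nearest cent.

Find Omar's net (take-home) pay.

$1,713.16

Pension contribution: $2,957.40 × 0.085 = $251.38
Taxable wages = $2,957.40 − $251.38 = $2,706.02
Federal income tax: $2,706.02 × 0.23 = $622.38
Municipal income tax: $2,706.02 × 0.035 = $94.71
Paid family leave insurance: only $153,662.99 − $152,407.24 = $1,255.75 of this check is subject → $1,255.75 × 0.01 = $12.56
Medicare: $2,957.40 × 0.0125 = $36.97
AD&D insurance premium: $226.24
Total deductions = $251.38 + $622.38 + $94.71 + $12.56 + $36.97 + $226.24 = $1,244.24
Net pay = $2,957.40 − $1,244.24 = $1,713.16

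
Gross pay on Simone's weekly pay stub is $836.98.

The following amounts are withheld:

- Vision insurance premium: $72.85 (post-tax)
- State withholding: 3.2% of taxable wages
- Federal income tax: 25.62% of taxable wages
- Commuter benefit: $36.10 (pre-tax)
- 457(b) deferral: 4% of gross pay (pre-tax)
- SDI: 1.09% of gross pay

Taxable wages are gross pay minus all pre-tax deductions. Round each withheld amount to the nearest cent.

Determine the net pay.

457(b) deferral: $836.98 × 0.04 = $33.48
Commuter benefit: $36.10
Pre-tax total = $33.48 + $36.10 = $69.58
Taxable wages = $836.98 − $69.58 = $767.40
Federal income tax: $767.40 × 0.2562 = $196.61
State withholding: $767.40 × 0.032 = $24.56
SDI: $836.98 × 0.0109 = $9.12
Vision insurance premium: $72.85
Total deductions = $33.48 + $36.10 + $196.61 + $24.56 + $9.12 + $72.85 = $372.72
Net pay = $836.98 − $372.72 = $464.26

$464.26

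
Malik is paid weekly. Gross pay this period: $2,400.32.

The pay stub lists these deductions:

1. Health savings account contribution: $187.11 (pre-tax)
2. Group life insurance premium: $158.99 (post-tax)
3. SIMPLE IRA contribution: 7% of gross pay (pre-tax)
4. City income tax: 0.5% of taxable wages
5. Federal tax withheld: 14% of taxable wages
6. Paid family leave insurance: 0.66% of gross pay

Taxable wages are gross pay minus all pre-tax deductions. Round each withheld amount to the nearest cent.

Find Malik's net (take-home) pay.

$1,573.80

SIMPLE IRA contribution: $2,400.32 × 0.07 = $168.02
Health savings account contribution: $187.11
Pre-tax total = $168.02 + $187.11 = $355.13
Taxable wages = $2,400.32 − $355.13 = $2,045.19
Federal tax withheld: $2,045.19 × 0.14 = $286.33
City income tax: $2,045.19 × 0.005 = $10.23
Paid family leave insurance: $2,400.32 × 0.0066 = $15.84
Group life insurance premium: $158.99
Total deductions = $168.02 + $187.11 + $286.33 + $10.23 + $15.84 + $158.99 = $826.52
Net pay = $2,400.32 − $826.52 = $1,573.80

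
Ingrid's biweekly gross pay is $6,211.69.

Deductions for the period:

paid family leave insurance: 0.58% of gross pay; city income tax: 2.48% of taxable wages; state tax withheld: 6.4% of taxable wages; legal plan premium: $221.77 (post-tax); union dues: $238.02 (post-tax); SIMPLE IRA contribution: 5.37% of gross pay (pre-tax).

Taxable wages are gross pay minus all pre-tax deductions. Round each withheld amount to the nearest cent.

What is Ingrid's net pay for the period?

$4,860.32

SIMPLE IRA contribution: $6,211.69 × 0.0537 = $333.57
Taxable wages = $6,211.69 − $333.57 = $5,878.12
City income tax: $5,878.12 × 0.0248 = $145.78
State tax withheld: $5,878.12 × 0.064 = $376.20
Paid family leave insurance: $6,211.69 × 0.0058 = $36.03
Legal plan premium: $221.77
Union dues: $238.02
Total deductions = $333.57 + $145.78 + $376.20 + $36.03 + $221.77 + $238.02 = $1,351.37
Net pay = $6,211.69 − $1,351.37 = $4,860.32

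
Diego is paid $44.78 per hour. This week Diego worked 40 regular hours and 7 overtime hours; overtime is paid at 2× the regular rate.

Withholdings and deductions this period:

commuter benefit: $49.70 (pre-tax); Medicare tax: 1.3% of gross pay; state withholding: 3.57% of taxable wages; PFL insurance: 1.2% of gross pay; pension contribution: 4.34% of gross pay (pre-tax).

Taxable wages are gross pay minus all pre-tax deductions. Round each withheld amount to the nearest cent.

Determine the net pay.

Regular pay: 40 × $44.78 = $1,791.20
Overtime pay: 7 × $44.78 × 2 = $626.92
Gross pay = $1,791.20 + $626.92 = $2,418.12
Pension contribution: $2,418.12 × 0.0434 = $104.95
Commuter benefit: $49.70
Pre-tax total = $104.95 + $49.70 = $154.65
Taxable wages = $2,418.12 − $154.65 = $2,263.47
State withholding: $2,263.47 × 0.0357 = $80.81
PFL insurance: $2,418.12 × 0.012 = $29.02
Medicare tax: $2,418.12 × 0.013 = $31.44
Total deductions = $104.95 + $49.70 + $80.81 + $29.02 + $31.44 = $295.92
Net pay = $2,418.12 − $295.92 = $2,122.20

$2,122.20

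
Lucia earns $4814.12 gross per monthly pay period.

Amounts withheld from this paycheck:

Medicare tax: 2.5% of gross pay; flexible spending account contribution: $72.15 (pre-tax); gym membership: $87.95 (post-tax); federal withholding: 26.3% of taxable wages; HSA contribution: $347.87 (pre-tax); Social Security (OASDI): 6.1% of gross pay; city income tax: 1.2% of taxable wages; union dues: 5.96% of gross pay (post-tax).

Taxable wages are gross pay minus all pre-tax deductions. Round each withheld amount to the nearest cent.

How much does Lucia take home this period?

HSA contribution: $347.87
Flexible spending account contribution: $72.15
Pre-tax total = $347.87 + $72.15 = $420.02
Taxable wages = $4814.12 − $420.02 = $4394.10
Federal withholding: $4394.10 × 0.263 = $1155.65
City income tax: $4394.10 × 0.012 = $52.73
Social Security (OASDI): $4814.12 × 0.061 = $293.66
Medicare tax: $4814.12 × 0.025 = $120.35
Union dues: $4814.12 × 0.0596 = $286.92
Gym membership: $87.95
Total deductions = $347.87 + $72.15 + $1155.65 + $52.73 + $293.66 + $120.35 + $286.92 + $87.95 = $2417.28
Net pay = $4814.12 − $2417.28 = $2396.84

$2396.84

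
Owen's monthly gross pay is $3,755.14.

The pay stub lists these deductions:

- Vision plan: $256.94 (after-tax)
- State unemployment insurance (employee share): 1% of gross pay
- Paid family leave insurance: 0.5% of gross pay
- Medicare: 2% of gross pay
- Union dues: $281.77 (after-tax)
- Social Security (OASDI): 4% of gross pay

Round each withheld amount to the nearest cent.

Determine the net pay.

$2,934.79

Paid family leave insurance: $3,755.14 × 0.005 = $18.78
Medicare: $3,755.14 × 0.02 = $75.10
Social Security (OASDI): $3,755.14 × 0.04 = $150.21
State unemployment insurance (employee share): $3,755.14 × 0.01 = $37.55
Union dues: $281.77
Vision plan: $256.94
Total deductions = $18.78 + $75.10 + $150.21 + $37.55 + $281.77 + $256.94 = $820.35
Net pay = $3,755.14 − $820.35 = $2,934.79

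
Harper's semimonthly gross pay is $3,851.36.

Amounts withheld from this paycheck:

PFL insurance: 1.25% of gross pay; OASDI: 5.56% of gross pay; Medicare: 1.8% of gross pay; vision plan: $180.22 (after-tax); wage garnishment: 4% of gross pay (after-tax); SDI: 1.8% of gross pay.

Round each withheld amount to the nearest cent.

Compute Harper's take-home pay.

OASDI: $3,851.36 × 0.0556 = $214.14
Medicare: $3,851.36 × 0.018 = $69.32
SDI: $3,851.36 × 0.018 = $69.32
PFL insurance: $3,851.36 × 0.0125 = $48.14
Vision plan: $180.22
Wage garnishment: $3,851.36 × 0.04 = $154.05
Total deductions = $214.14 + $69.32 + $69.32 + $48.14 + $180.22 + $154.05 = $735.19
Net pay = $3,851.36 − $735.19 = $3,116.17

$3,116.17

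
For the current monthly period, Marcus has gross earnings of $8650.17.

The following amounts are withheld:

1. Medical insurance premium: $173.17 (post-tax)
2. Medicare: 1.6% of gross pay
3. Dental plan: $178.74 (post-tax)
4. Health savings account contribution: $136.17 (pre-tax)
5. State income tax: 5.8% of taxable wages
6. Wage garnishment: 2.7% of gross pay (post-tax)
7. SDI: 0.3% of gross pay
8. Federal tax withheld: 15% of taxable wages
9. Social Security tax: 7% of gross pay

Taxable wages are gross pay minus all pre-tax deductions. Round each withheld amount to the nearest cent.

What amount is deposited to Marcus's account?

Health savings account contribution: $136.17
Taxable wages = $8650.17 − $136.17 = $8514.00
Federal tax withheld: $8514.00 × 0.15 = $1277.10
State income tax: $8514.00 × 0.058 = $493.81
Social Security tax: $8650.17 × 0.07 = $605.51
SDI: $8650.17 × 0.003 = $25.95
Medicare: $8650.17 × 0.016 = $138.40
Wage garnishment: $8650.17 × 0.027 = $233.55
Dental plan: $178.74
Medical insurance premium: $173.17
Total deductions = $136.17 + $1277.10 + $493.81 + $605.51 + $25.95 + $138.40 + $233.55 + $178.74 + $173.17 = $3262.40
Net pay = $8650.17 − $3262.40 = $5387.77

$5387.77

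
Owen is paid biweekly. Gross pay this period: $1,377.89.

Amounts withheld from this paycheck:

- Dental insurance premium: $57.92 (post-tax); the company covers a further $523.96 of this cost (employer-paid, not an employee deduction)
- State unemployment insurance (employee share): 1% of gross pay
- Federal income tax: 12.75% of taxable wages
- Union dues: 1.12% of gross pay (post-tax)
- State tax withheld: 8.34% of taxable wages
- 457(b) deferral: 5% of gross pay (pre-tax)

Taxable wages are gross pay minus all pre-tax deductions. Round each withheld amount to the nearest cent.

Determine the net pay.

457(b) deferral: $1,377.89 × 0.05 = $68.89
Taxable wages = $1,377.89 − $68.89 = $1,309.00
Federal income tax: $1,309.00 × 0.1275 = $166.90
State tax withheld: $1,309.00 × 0.0834 = $109.17
State unemployment insurance (employee share): $1,377.89 × 0.01 = $13.78
Union dues: $1,377.89 × 0.0112 = $15.43
Dental insurance premium: $57.92
(Employer's $523.96 toward dental insurance premium is not withheld from the employee.)
Total deductions = $68.89 + $166.90 + $109.17 + $13.78 + $15.43 + $57.92 = $432.09
Net pay = $1,377.89 − $432.09 = $945.80

$945.80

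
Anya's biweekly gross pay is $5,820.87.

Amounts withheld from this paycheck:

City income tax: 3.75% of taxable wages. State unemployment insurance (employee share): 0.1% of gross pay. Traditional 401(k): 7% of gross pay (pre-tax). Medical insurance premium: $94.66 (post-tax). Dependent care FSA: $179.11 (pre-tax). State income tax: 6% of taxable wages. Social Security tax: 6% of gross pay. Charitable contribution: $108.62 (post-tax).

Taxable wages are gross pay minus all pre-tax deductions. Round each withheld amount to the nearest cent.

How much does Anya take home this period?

$4,165.60

Dependent care FSA: $179.11
Traditional 401(k): $5,820.87 × 0.07 = $407.46
Pre-tax total = $179.11 + $407.46 = $586.57
Taxable wages = $5,820.87 − $586.57 = $5,234.30
State income tax: $5,234.30 × 0.06 = $314.06
City income tax: $5,234.30 × 0.0375 = $196.29
Social Security tax: $5,820.87 × 0.06 = $349.25
State unemployment insurance (employee share): $5,820.87 × 0.001 = $5.82
Medical insurance premium: $94.66
Charitable contribution: $108.62
Total deductions = $179.11 + $407.46 + $314.06 + $196.29 + $349.25 + $5.82 + $94.66 + $108.62 = $1,655.27
Net pay = $5,820.87 − $1,655.27 = $4,165.60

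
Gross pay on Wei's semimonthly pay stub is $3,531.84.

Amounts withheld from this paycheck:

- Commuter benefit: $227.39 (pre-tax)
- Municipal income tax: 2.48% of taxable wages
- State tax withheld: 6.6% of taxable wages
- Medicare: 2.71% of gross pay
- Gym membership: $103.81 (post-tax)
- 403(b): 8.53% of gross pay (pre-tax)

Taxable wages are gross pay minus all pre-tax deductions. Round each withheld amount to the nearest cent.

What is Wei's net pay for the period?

$2,530.97

Commuter benefit: $227.39
403(b): $3,531.84 × 0.0853 = $301.27
Pre-tax total = $227.39 + $301.27 = $528.66
Taxable wages = $3,531.84 − $528.66 = $3,003.18
State tax withheld: $3,003.18 × 0.066 = $198.21
Municipal income tax: $3,003.18 × 0.0248 = $74.48
Medicare: $3,531.84 × 0.0271 = $95.71
Gym membership: $103.81
Total deductions = $227.39 + $301.27 + $198.21 + $74.48 + $95.71 + $103.81 = $1,000.87
Net pay = $3,531.84 − $1,000.87 = $2,530.97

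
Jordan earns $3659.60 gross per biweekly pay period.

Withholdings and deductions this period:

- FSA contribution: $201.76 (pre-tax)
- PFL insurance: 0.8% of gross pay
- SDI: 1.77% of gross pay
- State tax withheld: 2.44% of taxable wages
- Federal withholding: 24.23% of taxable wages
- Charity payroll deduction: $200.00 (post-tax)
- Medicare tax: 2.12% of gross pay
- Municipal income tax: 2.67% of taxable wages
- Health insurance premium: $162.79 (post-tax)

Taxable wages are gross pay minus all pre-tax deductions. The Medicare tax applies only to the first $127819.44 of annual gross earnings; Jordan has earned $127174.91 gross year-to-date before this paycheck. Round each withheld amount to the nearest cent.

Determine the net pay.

$1972.82

FSA contribution: $201.76
Taxable wages = $3659.60 − $201.76 = $3457.84
Federal withholding: $3457.84 × 0.2423 = $837.83
State tax withheld: $3457.84 × 0.0244 = $84.37
Municipal income tax: $3457.84 × 0.0267 = $92.32
Medicare tax: only $127819.44 − $127174.91 = $644.53 of this check is subject → $644.53 × 0.0212 = $13.66
SDI: $3659.60 × 0.0177 = $64.77
PFL insurance: $3659.60 × 0.008 = $29.28
Health insurance premium: $162.79
Charity payroll deduction: $200.00
Total deductions = $201.76 + $837.83 + $84.37 + $92.32 + $13.66 + $64.77 + $29.28 + $162.79 + $200.00 = $1686.78
Net pay = $3659.60 − $1686.78 = $1972.82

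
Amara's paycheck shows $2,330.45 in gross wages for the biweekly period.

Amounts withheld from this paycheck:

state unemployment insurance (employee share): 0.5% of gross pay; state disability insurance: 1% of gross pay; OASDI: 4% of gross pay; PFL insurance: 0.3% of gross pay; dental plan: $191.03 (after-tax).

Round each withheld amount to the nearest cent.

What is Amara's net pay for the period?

$2,004.26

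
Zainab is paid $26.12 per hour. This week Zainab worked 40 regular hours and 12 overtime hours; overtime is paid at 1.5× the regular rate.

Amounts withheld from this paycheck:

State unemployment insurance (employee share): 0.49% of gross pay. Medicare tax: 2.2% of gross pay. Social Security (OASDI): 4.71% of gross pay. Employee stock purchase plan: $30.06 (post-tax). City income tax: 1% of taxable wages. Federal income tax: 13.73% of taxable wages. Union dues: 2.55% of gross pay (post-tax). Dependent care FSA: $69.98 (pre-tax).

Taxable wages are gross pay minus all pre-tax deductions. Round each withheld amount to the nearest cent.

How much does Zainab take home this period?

Regular pay: 40 × $26.12 = $1044.80
Overtime pay: 12 × $26.12 × 1.5 = $470.16
Gross pay = $1044.80 + $470.16 = $1514.96
Dependent care FSA: $69.98
Taxable wages = $1514.96 − $69.98 = $1444.98
City income tax: $1444.98 × 0.01 = $14.45
Federal income tax: $1444.98 × 0.1373 = $198.40
State unemployment insurance (employee share): $1514.96 × 0.0049 = $7.42
Medicare tax: $1514.96 × 0.022 = $33.33
Social Security (OASDI): $1514.96 × 0.0471 = $71.35
Employee stock purchase plan: $30.06
Union dues: $1514.96 × 0.0255 = $38.63
Total deductions = $69.98 + $14.45 + $198.40 + $7.42 + $33.33 + $71.35 + $30.06 + $38.63 = $463.62
Net pay = $1514.96 − $463.62 = $1051.34

$1051.34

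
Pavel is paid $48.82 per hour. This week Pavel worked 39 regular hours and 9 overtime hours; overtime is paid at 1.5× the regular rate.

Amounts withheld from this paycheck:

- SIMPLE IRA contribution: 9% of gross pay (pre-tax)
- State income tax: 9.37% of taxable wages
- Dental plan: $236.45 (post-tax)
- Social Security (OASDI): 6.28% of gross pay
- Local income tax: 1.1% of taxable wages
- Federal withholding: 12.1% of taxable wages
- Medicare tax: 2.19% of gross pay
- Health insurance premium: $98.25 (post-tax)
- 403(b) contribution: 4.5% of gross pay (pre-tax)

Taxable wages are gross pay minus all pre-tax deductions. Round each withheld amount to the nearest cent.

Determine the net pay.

$1164.86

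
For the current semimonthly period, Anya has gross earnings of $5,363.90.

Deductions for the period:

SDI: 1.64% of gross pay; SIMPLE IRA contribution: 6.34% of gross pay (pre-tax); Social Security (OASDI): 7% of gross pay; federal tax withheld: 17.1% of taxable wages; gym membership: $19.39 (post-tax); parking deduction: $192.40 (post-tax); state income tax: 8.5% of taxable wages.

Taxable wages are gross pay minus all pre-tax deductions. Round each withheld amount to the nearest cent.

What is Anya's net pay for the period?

SIMPLE IRA contribution: $5,363.90 × 0.0634 = $340.07
Taxable wages = $5,363.90 − $340.07 = $5,023.83
State income tax: $5,023.83 × 0.085 = $427.03
Federal tax withheld: $5,023.83 × 0.171 = $859.07
SDI: $5,363.90 × 0.0164 = $87.97
Social Security (OASDI): $5,363.90 × 0.07 = $375.47
Gym membership: $19.39
Parking deduction: $192.40
Total deductions = $340.07 + $427.03 + $859.07 + $87.97 + $375.47 + $19.39 + $192.40 = $2,301.40
Net pay = $5,363.90 − $2,301.40 = $3,062.50

$3,062.50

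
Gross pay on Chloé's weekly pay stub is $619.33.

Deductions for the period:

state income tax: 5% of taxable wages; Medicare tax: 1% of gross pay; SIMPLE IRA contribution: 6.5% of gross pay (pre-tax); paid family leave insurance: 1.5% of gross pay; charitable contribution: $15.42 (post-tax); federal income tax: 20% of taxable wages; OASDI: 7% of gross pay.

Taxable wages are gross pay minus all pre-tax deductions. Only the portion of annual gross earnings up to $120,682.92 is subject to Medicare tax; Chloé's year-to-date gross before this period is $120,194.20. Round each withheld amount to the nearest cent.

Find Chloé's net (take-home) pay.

SIMPLE IRA contribution: $619.33 × 0.065 = $40.26
Taxable wages = $619.33 − $40.26 = $579.07
Federal income tax: $579.07 × 0.2 = $115.81
State income tax: $579.07 × 0.05 = $28.95
Paid family leave insurance: $619.33 × 0.015 = $9.29
Medicare tax: only $120,682.92 − $120,194.20 = $488.72 of this check is subject → $488.72 × 0.01 = $4.89
OASDI: $619.33 × 0.07 = $43.35
Charitable contribution: $15.42
Total deductions = $40.26 + $115.81 + $28.95 + $9.29 + $4.89 + $43.35 + $15.42 = $257.97
Net pay = $619.33 − $257.97 = $361.36

$361.36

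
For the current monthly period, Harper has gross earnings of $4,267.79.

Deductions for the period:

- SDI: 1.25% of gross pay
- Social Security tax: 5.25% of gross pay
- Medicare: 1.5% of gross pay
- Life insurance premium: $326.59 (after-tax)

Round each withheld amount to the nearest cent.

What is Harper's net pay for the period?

$3,599.77

SDI: $4,267.79 × 0.0125 = $53.35
Social Security tax: $4,267.79 × 0.0525 = $224.06
Medicare: $4,267.79 × 0.015 = $64.02
Life insurance premium: $326.59
Total deductions = $53.35 + $224.06 + $64.02 + $326.59 = $668.02
Net pay = $4,267.79 − $668.02 = $3,599.77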